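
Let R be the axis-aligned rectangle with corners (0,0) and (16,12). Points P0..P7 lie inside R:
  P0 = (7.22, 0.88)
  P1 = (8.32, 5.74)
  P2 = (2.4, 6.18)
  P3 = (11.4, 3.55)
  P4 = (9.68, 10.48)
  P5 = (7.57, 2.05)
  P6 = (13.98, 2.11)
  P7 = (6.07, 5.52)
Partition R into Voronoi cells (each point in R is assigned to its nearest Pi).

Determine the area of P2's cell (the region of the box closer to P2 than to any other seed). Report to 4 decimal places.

Area of P2's cell: 46.9808

1. box [0,16]×[0,12]: [(0, 0) (16, 0) (16, 12) (0, 12)]
2. ⊥bis P2·P0 via (4.81,3.53): [(0, 0) (0.9285, 0) (14.1235, 12) (0, 12)]  |A|=90.3117
3. ⊥bis P2·P1 via (5.36,5.96): [(0, 0) (0.9285, 0) (5.2062, 3.8903) (5.8089, 12) (0, 12)]  |A|=56.5973
4. ⊥bis P2·P3 via (6.9,4.865): [(0, 0) (0.9285, 0) (5.2062, 3.8903) (5.8089, 12) (0, 12)]  |A|=56.5973
5. ⊥bis P2·P4 via (6.04,8.33): [(0, 0) (0.9285, 0) (5.2062, 3.8903) (5.5925, 9.0877) (3.8723, 12) (0, 12)]  |A|=53.7773
6. ⊥bis P2·P5 via (4.985,4.115): [(0, 0) (0.9285, 0) (3.7412, 2.558) (5.2473, 4.4433) (5.5925, 9.0877) (3.8723, 12) (0, 12)]  |A|=53.3996
7. ⊥bis P2·P6 via (8.19,4.145): [(0, 0) (0.9285, 0) (3.7412, 2.558) (5.2473, 4.4433) (5.5925, 9.0877) (3.8723, 12) (0, 12)]  |A|=53.3996
8. ⊥bis P2·P7 via (4.235,5.85): [(0, 0) (0.9285, 0) (3.6238, 2.4512) (4.9982, 10.0938) (3.8723, 12) (0, 12)]  |A|=46.9808
9. canonical 6-gon: [(0, 0) (0.9285, 0) (3.6238, 2.4512) (4.9982, 10.0938) (3.8723, 12) (0, 12)]
10. shoelace: 46.9808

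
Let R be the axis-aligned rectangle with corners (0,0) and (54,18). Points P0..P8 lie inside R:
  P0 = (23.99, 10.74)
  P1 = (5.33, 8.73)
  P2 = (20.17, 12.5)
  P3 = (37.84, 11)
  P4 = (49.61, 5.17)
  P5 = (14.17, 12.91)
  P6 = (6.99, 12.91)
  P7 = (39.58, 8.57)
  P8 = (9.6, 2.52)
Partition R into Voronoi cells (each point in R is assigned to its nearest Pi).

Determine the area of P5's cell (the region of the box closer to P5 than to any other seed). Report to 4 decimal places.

Area of P5's cell: 72.5500

1. box [0,54]×[0,18]: [(0, 0) (54, 0) (54, 18) (0, 18)]
2. ⊥bis P5·P0 via (19.08,11.825): [(0, 0) (16.4669, 0) (20.4445, 18) (0, 18)]  |A|=332.2033
3. ⊥bis P5·P1 via (9.75,10.82): [(14.8662, 0) (16.4669, 0) (20.4445, 18) (6.3549, 18)]  |A|=141.2127
4. ⊥bis P5·P2 via (17.17,12.705): [(14.8662, 0) (16.3018, 0) (17.5318, 18) (6.3549, 18)]  |A|=113.5123
5. ⊥bis P5·P3 via (26.005,11.955): [(14.8662, 0) (16.3018, 0) (17.5318, 18) (6.3549, 18)]  |A|=113.5123
6. ⊥bis P5·P4 via (31.89,9.04): [(14.8662, 0) (16.3018, 0) (17.5318, 18) (6.3549, 18)]  |A|=113.5123
7. ⊥bis P5·P6 via (10.58,12.91): [(10.58, 9.0647) (14.8662, 0) (16.3018, 0) (17.5318, 18) (10.58, 18)]  |A|=94.6361
8. ⊥bis P5·P7 via (26.875,10.74): [(10.58, 9.0647) (14.8662, 0) (16.3018, 0) (17.5318, 18) (10.58, 18)]  |A|=94.6361
9. ⊥bis P5·P8 via (11.885,7.715): [(10.58, 9.0647) (11.0431, 8.0853) (16.6848, 5.6038) (17.5318, 18) (10.58, 18)]  |A|=72.55
10. canonical 5-gon: [(10.58, 9.0647) (11.0431, 8.0853) (16.6848, 5.6038) (17.5318, 18) (10.58, 18)]
11. shoelace: 72.55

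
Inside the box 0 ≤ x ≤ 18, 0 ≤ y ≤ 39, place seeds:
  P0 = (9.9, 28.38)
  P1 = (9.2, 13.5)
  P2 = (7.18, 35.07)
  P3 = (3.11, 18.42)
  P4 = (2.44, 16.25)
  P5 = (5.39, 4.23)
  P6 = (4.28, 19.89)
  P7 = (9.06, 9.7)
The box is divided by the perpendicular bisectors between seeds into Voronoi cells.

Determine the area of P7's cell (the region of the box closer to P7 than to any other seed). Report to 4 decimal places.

Area of P7's cell: 100.4535

1. box [0,18]×[0,39]: [(0, 0) (18, 0) (18, 39) (0, 39)]
2. ⊥bis P7·P0 via (9.48,19.04): [(0, 19.4663) (0, 0) (18, 0) (18, 18.6569)]  |A|=343.1085
3. ⊥bis P7·P1 via (9.13,11.6): [(0, 11.9364) (0, 0) (18, 0) (18, 11.2732)]  |A|=208.8862
4. ⊥bis P7·P2 via (8.12,22.385): [(0, 11.9364) (0, 0) (18, 0) (18, 11.2732)]  |A|=208.8862
5. ⊥bis P7·P3 via (6.085,14.06): [(2.8204, 11.8325) (0, 9.908) (0, 0) (18, 0) (18, 11.2732)]  |A|=206.0257
6. ⊥bis P7·P4 via (5.75,12.975): [(4.5563, 11.7685) (0, 7.1635) (0, 0) (18, 0) (18, 11.2732)]  |A|=198.0131
7. ⊥bis P7·P5 via (7.225,6.965): [(4.5563, 11.7685) (2.7646, 9.9577) (17.6061, 0) (18, 0) (18, 11.2732)]  |A|=100.4535
8. ⊥bis P7·P6 via (6.67,14.795): [(4.5563, 11.7685) (2.7646, 9.9577) (17.6061, 0) (18, 0) (18, 11.2732)]  |A|=100.4535
9. canonical 5-gon: [(4.5563, 11.7685) (2.7646, 9.9577) (17.6061, 0) (18, 0) (18, 11.2732)]
10. shoelace: 100.4535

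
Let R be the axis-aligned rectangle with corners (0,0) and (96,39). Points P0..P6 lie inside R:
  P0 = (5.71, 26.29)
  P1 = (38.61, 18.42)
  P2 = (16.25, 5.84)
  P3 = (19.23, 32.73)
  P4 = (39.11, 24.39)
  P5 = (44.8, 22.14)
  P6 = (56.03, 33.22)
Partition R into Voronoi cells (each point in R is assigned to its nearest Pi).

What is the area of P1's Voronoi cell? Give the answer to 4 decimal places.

Area of P1's cell: 412.9833

1. box [0,96]×[0,39]: [(0, 0) (96, 0) (96, 39) (0, 39)]
2. ⊥bis P1·P0 via (22.16,22.355): [(16.8125, 0) (96, 0) (96, 39) (26.1416, 39)]  |A|=2906.3948
3. ⊥bis P1·P2 via (27.43,12.13): [(22.016, 21.753) (34.2545, 0) (96, 0) (96, 39) (26.1416, 39)]  |A|=2716.6868
4. ⊥bis P1·P3 via (28.92,25.575): [(23.7812, 18.6155) (34.2545, 0) (96, 0) (96, 39) (38.8329, 39)]  |A|=2565.6404
5. ⊥bis P1·P4 via (38.86,21.405): [(26.5991, 22.4319) (23.7812, 18.6155) (34.2545, 0) (96, 0) (96, 16.6194)]  |A|=1315.4482
6. ⊥bis P1·P5 via (41.705,20.28): [(41.1439, 21.2137) (26.5991, 22.4319) (23.7812, 18.6155) (34.2545, 0) (53.8927, 0)]  |A|=412.9833
7. ⊥bis P1·P6 via (47.32,25.82): [(41.1439, 21.2137) (26.5991, 22.4319) (23.7812, 18.6155) (34.2545, 0) (53.8927, 0)]  |A|=412.9833
8. canonical 5-gon: [(41.1439, 21.2137) (26.5991, 22.4319) (23.7812, 18.6155) (34.2545, 0) (53.8927, 0)]
9. shoelace: 412.9833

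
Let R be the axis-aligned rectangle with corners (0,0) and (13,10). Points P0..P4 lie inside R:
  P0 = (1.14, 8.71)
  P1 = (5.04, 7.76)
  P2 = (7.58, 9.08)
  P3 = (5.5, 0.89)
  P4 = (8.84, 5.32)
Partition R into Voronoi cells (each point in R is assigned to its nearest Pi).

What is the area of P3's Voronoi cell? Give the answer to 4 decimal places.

Area of P3's cell: 34.4225

1. box [0,13]×[0,10]: [(0, 0) (13, 0) (13, 10) (0, 10)]
2. ⊥bis P3·P0 via (3.32,4.8): [(0, 2.949) (0, 0) (13, 0) (13, 10) (12.6466, 10)]  |A|=85.4141
3. ⊥bis P3·P1 via (5.27,4.325): [(2.0856, 4.1118) (0, 2.949) (0, 0) (13, 0) (13, 4.8426)]  |A|=56.2287
4. ⊥bis P3·P2 via (6.54,4.985): [(8.3316, 4.53) (2.0856, 4.1118) (0, 2.949) (0, 0) (13, 0) (13, 3.3444)]  |A|=52.7315
5. ⊥bis P3·P4 via (7.17,3.105): [(5.5289, 4.3423) (2.0856, 4.1118) (0, 2.949) (0, 0) (11.2883, 0)]  |A|=34.4225
6. canonical 5-gon: [(5.5289, 4.3423) (2.0856, 4.1118) (0, 2.949) (0, 0) (11.2883, 0)]
7. shoelace: 34.4225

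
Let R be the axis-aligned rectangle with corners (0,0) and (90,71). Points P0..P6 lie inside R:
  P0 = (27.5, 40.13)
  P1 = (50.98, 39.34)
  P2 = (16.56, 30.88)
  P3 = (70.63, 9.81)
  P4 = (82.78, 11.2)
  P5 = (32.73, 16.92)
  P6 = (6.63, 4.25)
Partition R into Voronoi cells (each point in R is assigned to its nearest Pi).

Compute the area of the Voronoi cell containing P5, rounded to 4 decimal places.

Area of P5's cell: 802.5995

1. box [0,90]×[0,71]: [(0, 0) (90, 0) (90, 71) (0, 71)]
2. ⊥bis P5·P0 via (30.115,28.525): [(0, 21.7391) (0, 0) (90, 0) (90, 42.0191)]  |A|=2869.1186
3. ⊥bis P5·P1 via (41.855,28.13): [(38.9297, 30.5112) (0, 21.7391) (0, 0) (76.4125, 0)]  |A|=1588.8676
4. ⊥bis P5·P2 via (24.645,23.9): [(38.9297, 30.5112) (28.2811, 28.1118) (4.0115, 0) (76.4125, 0)]  |A|=1225.0799
5. ⊥bis P5·P3 via (51.68,13.365): [(52.7814, 19.2359) (38.9297, 30.5112) (28.2811, 28.1118) (4.0115, 0) (49.1727, 0)]  |A|=963.0895
6. ⊥bis P5·P4 via (57.755,14.06): [(52.7814, 19.2359) (38.9297, 30.5112) (28.2811, 28.1118) (4.0115, 0) (49.1727, 0)]  |A|=963.0895
7. ⊥bis P5·P6 via (19.68,10.585): [(52.7814, 19.2359) (38.9297, 30.5112) (28.2811, 28.1118) (17.3297, 15.4266) (24.8184, 0) (49.1727, 0)]  |A|=802.5995
8. canonical 6-gon: [(52.7814, 19.2359) (38.9297, 30.5112) (28.2811, 28.1118) (17.3297, 15.4266) (24.8184, 0) (49.1727, 0)]
9. shoelace: 802.5995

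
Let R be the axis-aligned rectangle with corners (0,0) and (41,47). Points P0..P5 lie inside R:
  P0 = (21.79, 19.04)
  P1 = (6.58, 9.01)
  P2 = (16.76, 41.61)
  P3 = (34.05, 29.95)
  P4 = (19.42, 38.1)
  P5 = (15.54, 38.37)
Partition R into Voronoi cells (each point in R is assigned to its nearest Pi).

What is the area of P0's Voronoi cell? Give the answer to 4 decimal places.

Area of P0's cell: 589.5427

1. box [0,41]×[0,47]: [(0, 0) (41, 0) (41, 47) (0, 47)]
2. ⊥bis P0·P1 via (14.185,14.025): [(0, 35.5359) (23.4336, 0) (41, 0) (41, 47) (0, 47)]  |A|=1510.6341
3. ⊥bis P0·P2 via (19.275,30.325): [(5.4657, 27.2474) (23.4336, 0) (41, 0) (41, 35.1667)]  |A|=864.1321
4. ⊥bis P0·P3 via (27.92,24.495): [(22.1598, 30.9679) (5.4657, 27.2474) (23.4336, 0) (41, 0) (41, 9.7965)]  |A|=625.1428
5. ⊥bis P0·P4 via (20.605,28.57): [(23.9262, 28.983) (5.8069, 26.7299) (23.4336, 0) (41, 0) (41, 9.7965)]  |A|=600.2158
6. ⊥bis P0·P5 via (18.665,28.705): [(23.9262, 28.983) (16.7743, 28.0937) (6.9931, 24.9311) (23.4336, 0) (41, 0) (41, 9.7965)]  |A|=589.5427
7. canonical 6-gon: [(23.9262, 28.983) (16.7743, 28.0937) (6.9931, 24.9311) (23.4336, 0) (41, 0) (41, 9.7965)]
8. shoelace: 589.5427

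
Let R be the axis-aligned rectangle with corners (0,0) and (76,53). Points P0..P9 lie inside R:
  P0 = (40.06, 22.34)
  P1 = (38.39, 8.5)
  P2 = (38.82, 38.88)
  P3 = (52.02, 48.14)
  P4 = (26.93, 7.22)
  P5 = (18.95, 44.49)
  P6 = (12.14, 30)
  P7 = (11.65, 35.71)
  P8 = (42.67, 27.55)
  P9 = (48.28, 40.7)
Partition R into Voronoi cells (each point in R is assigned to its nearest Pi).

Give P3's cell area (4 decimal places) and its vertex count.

Area of P3's cell: 450.4395 (4 vertices)

1. box [0,76]×[0,53]: [(0, 0) (76, 0) (76, 53) (0, 53)]
2. ⊥bis P3·P0 via (46.04,35.24): [(76, 21.3516) (76, 53) (7.7283, 53)]  |A|=1080.3463
3. ⊥bis P3·P1 via (45.205,28.32): [(76, 21.3516) (76, 53) (7.7283, 53)]  |A|=1080.3463
4. ⊥bis P3·P2 via (45.42,43.51): [(53.7186, 31.6805) (76, 21.3516) (76, 53) (38.7626, 53)]  |A|=749.5276
5. ⊥bis P3·P4 via (39.475,27.68): [(53.7186, 31.6805) (76, 21.3516) (76, 53) (38.7626, 53)]  |A|=749.5276
6. ⊥bis P3·P5 via (35.485,46.315): [(53.7186, 31.6805) (76, 21.3516) (76, 53) (38.7626, 53)]  |A|=749.5276
7. ⊥bis P3·P6 via (32.08,39.07): [(53.7186, 31.6805) (76, 21.3516) (76, 53) (38.7626, 53)]  |A|=749.5276
8. ⊥bis P3·P7 via (31.835,41.925): [(53.7186, 31.6805) (76, 21.3516) (76, 53) (38.7626, 53)]  |A|=749.5276
9. ⊥bis P3·P8 via (47.345,37.845): [(50.352, 36.4795) (76, 24.8327) (76, 53) (38.7626, 53)]  |A|=668.808
10. ⊥bis P3·P9 via (50.15,44.42): [(41.8572, 48.5887) (76, 31.4255) (76, 53) (38.7626, 53)]  |A|=450.4395
11. canonical 4-gon: [(41.8572, 48.5887) (76, 31.4255) (76, 53) (38.7626, 53)]
12. shoelace: 450.4395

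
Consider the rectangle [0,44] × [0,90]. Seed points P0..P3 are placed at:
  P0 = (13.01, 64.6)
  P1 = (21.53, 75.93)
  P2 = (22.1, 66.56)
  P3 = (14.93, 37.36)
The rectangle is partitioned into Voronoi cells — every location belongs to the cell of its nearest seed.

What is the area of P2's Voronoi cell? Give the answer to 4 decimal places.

1. box [0,44]×[0,90]: [(0, 0) (44, 0) (44, 90) (0, 90)]
2. ⊥bis P2·P0 via (17.555,65.58): [(31.6955, 0) (44, 0) (44, 90) (12.2895, 90)]  |A|=1980.6757
3. ⊥bis P2·P1 via (21.815,71.245): [(16.4045, 70.9159) (31.6955, 0) (44, 0) (44, 72.5946)]  |A|=1437.9362
4. ⊥bis P2·P3 via (18.515,51.96): [(16.4045, 70.9159) (20.6023, 51.4475) (44, 45.7022) (44, 72.5946)]  |A|=586.7536
5. canonical 4-gon: [(16.4045, 70.9159) (20.6023, 51.4475) (44, 45.7022) (44, 72.5946)]
6. shoelace: 586.7536

Area of P2's cell: 586.7536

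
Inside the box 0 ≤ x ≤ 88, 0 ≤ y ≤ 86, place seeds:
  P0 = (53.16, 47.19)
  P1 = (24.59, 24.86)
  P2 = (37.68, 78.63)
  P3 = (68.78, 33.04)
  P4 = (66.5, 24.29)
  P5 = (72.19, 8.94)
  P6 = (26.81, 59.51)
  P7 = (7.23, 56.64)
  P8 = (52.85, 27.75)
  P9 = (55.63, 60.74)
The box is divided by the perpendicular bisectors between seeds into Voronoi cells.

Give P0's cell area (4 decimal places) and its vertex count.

Area of P0's cell: 464.4773 (5 vertices)

1. box [0,88]×[0,86]: [(0, 0) (88, 0) (88, 86) (0, 86)]
2. ⊥bis P0·P1 via (38.875,36.025): [(0, 85.7634) (67.0317, 0) (88, 0) (88, 86) (0, 86)]  |A|=4693.5643
3. ⊥bis P0·P2 via (45.42,62.91): [(25.52, 53.1119) (67.0317, 0) (88, 0) (88, 83.875)]  |A|=3177.0842
4. ⊥bis P0·P3 via (60.97,40.115): [(25.52, 53.1119) (47.3926, 25.1271) (88, 69.9531) (88, 83.875)]  |A|=1493.3438
5. ⊥bis P0·P4 via (59.83,35.74): [(25.52, 53.1119) (45.584, 27.4412) (53.8522, 32.2577) (88, 69.9531) (88, 83.875)]  |A|=1479.4214
6. ⊥bis P0·P5 via (62.675,28.065): [(25.52, 53.1119) (45.584, 27.4412) (53.8522, 32.2577) (88, 69.9531) (88, 83.875)]  |A|=1479.4214
7. ⊥bis P0·P6 via (39.985,53.35): [(44.1662, 62.2926) (34.5011, 41.6211) (45.584, 27.4412) (53.8522, 32.2577) (88, 69.9531) (88, 83.875)]  |A|=1331.0655
8. ⊥bis P0·P7 via (30.195,51.915): [(44.1662, 62.2926) (34.5011, 41.6211) (45.584, 27.4412) (53.8522, 32.2577) (88, 69.9531) (88, 83.875)]  |A|=1331.0655
9. ⊥bis P0·P8 via (53.005,37.47): [(44.1662, 62.2926) (34.5011, 41.6211) (37.553, 37.7164) (58.4946, 37.3825) (88, 69.9531) (88, 83.875)]  |A|=1214.8111
10. ⊥bis P0·P9 via (54.395,53.965): [(41.3817, 56.3372) (34.5011, 41.6211) (37.553, 37.7164) (58.4946, 37.3825) (70.8065, 50.9734)]  |A|=464.4773
11. canonical 5-gon: [(41.3817, 56.3372) (34.5011, 41.6211) (37.553, 37.7164) (58.4946, 37.3825) (70.8065, 50.9734)]
12. shoelace: 464.4773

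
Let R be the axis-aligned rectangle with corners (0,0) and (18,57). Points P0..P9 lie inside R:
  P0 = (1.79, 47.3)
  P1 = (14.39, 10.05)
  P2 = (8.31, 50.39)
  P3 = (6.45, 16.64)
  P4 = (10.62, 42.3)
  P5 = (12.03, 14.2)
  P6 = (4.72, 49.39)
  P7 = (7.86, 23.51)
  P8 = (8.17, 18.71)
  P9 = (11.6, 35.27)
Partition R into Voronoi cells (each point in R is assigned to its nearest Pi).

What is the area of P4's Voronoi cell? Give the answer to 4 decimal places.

1. box [0,18]×[0,57]: [(0, 0) (18, 0) (18, 57) (0, 57)]
2. ⊥bis P4·P0 via (6.205,44.8): [(0, 33.842) (0, 0) (18, 0) (18, 57) (13.1133, 57)]  |A|=874.1613
3. ⊥bis P4·P1 via (12.505,26.175): [(0, 33.842) (0, 24.7132) (18, 26.8174) (18, 57) (13.1133, 57)]  |A|=410.3865
4. ⊥bis P4·P2 via (9.465,46.345): [(6.6198, 45.5326) (0, 33.842) (0, 24.7132) (18, 26.8174) (18, 48.7821)]  |A|=335.6067
5. ⊥bis P4·P3 via (8.535,29.47): [(6.6198, 45.5326) (0, 33.842) (0, 30.857) (18, 27.9318) (18, 48.7821)]  |A|=270.2817
6. ⊥bis P4·P5 via (11.325,28.25): [(6.6198, 45.5326) (0, 33.842) (0, 30.857) (14.9293, 28.4309) (18, 28.5849) (18, 48.7821)]  |A|=269.279
7. ⊥bis P4·P6 via (7.67,45.845): [(7.6471, 45.8259) (6.0186, 44.4707) (0, 33.842) (0, 30.857) (14.9293, 28.4309) (18, 28.5849) (18, 48.7821)]  |A|=268.8218
8. ⊥bis P4·P7 via (9.24,32.905): [(7.6471, 45.8259) (6.0186, 44.4707) (0.2197, 34.23) (18, 31.6183) (18, 48.7821)]  |A|=206.0459
9. ⊥bis P4·P8 via (9.395,30.505): [(7.6471, 45.8259) (6.0186, 44.4707) (0.2197, 34.23) (18, 31.6183) (18, 48.7821)]  |A|=206.0459
10. ⊥bis P4·P9 via (11.11,38.785): [(7.6471, 45.8259) (6.0186, 44.4707) (2.0867, 37.5271) (18, 39.7455) (18, 48.7821)]  |A|=109.6302
11. canonical 5-gon: [(7.6471, 45.8259) (6.0186, 44.4707) (2.0867, 37.5271) (18, 39.7455) (18, 48.7821)]
12. shoelace: 109.6302

Area of P4's cell: 109.6302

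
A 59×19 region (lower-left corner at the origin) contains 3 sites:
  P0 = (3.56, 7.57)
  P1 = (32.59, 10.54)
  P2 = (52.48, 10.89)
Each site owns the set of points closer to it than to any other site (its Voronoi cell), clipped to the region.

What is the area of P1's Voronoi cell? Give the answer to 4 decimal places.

1. box [0,59]×[0,19]: [(0, 0) (59, 0) (59, 19) (0, 19)]
2. ⊥bis P1·P0 via (18.075,9.055): [(19.0014, 0) (59, 0) (59, 19) (17.0575, 19)]  |A|=778.44
3. ⊥bis P1·P2 via (42.535,10.715): [(19.0014, 0) (42.7235, 0) (42.3892, 19) (17.0575, 19)]  |A|=466.0112
4. canonical 4-gon: [(19.0014, 0) (42.7235, 0) (42.3892, 19) (17.0575, 19)]
5. shoelace: 466.0112

Area of P1's cell: 466.0112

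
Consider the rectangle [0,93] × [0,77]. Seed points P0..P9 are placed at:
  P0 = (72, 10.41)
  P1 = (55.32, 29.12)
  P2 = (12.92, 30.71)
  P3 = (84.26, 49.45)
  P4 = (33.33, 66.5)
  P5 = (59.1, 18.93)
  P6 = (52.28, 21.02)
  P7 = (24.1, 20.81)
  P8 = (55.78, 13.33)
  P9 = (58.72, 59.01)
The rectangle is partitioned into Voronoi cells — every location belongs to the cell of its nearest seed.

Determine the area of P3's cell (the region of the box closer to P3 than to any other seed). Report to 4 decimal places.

Area of P3's cell: 969.4357

1. box [0,93]×[0,77]: [(0, 0) (93, 0) (93, 77) (0, 77)]
2. ⊥bis P3·P0 via (78.13,29.93): [(0, 54.4657) (93, 25.2603) (93, 77) (0, 77)]  |A|=3453.7422
3. ⊥bis P3·P1 via (69.79,39.285): [(75.8613, 30.6425) (93, 25.2603) (93, 77) (43.2957, 77)]  |A|=1595.4616
4. ⊥bis P3·P2 via (48.59,40.08): [(75.8613, 30.6425) (93, 25.2603) (93, 77) (43.2957, 77)]  |A|=1595.4616
5. ⊥bis P3·P4 via (58.795,57.975): [(58.1061, 55.9172) (75.8613, 30.6425) (93, 25.2603) (93, 77) (65.1641, 77)]  |A|=1364.9379
6. ⊥bis P3·P5 via (71.68,34.19): [(58.1061, 55.9172) (75.6934, 30.8814) (76.0584, 30.5806) (93, 25.2603) (93, 77) (65.1641, 77)]  |A|=1364.9195
7. ⊥bis P3·P6 via (68.27,35.235): [(58.1061, 55.9172) (75.6934, 30.8814) (76.0584, 30.5806) (93, 25.2603) (93, 77) (65.1641, 77)]  |A|=1364.9195
8. ⊥bis P3·P7 via (54.18,35.13): [(58.1061, 55.9172) (75.6934, 30.8814) (76.0584, 30.5806) (93, 25.2603) (93, 77) (65.1641, 77)]  |A|=1364.9195
9. ⊥bis P3·P8 via (70.02,31.39): [(58.1061, 55.9172) (75.6934, 30.8814) (76.0584, 30.5806) (93, 25.2603) (93, 77) (65.1641, 77)]  |A|=1364.9195
10. ⊥bis P3·P9 via (71.49,54.23): [(67.2495, 42.9014) (75.6934, 30.8814) (76.0584, 30.5806) (93, 25.2603) (93, 77) (80.0131, 77)]  |A|=969.4357
11. canonical 6-gon: [(67.2495, 42.9014) (75.6934, 30.8814) (76.0584, 30.5806) (93, 25.2603) (93, 77) (80.0131, 77)]
12. shoelace: 969.4357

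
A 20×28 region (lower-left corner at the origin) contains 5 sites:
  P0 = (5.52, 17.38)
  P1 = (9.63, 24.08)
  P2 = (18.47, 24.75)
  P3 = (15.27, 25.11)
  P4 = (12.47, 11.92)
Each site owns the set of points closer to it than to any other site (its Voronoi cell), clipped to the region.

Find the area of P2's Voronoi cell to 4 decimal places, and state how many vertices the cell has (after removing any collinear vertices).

Area of P2's cell: 36.8700 (4 vertices)

1. box [0,20]×[0,28]: [(0, 0) (20, 0) (20, 28) (0, 28)]
2. ⊥bis P2·P0 via (11.995,21.065): [(20, 6.9992) (20, 28) (8.0482, 28)]  |A|=125.4984
3. ⊥bis P2·P1 via (14.05,24.415): [(14.6586, 16.3847) (20, 6.9992) (20, 28) (13.7783, 28)]  |A|=92.2201
4. ⊥bis P2·P3 via (16.87,24.93): [(15.7023, 14.5508) (20, 6.9992) (20, 28) (17.2154, 28)]  |A|=63.8527
5. ⊥bis P2·P4 via (15.47,18.335): [(16.0952, 18.0426) (20, 16.2165) (20, 28) (17.2154, 28)]  |A|=36.87
6. canonical 4-gon: [(16.0952, 18.0426) (20, 16.2165) (20, 28) (17.2154, 28)]
7. shoelace: 36.87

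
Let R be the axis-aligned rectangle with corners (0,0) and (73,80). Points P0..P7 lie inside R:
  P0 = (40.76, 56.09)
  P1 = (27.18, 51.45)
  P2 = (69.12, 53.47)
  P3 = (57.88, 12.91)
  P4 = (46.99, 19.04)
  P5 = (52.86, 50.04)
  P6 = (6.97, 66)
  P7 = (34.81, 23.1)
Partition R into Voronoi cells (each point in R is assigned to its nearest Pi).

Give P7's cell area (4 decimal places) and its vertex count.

1. box [0,73]×[0,80]: [(0, 0) (73, 0) (73, 80) (0, 80)]
2. ⊥bis P7·P0 via (37.785,39.595): [(0, 46.4098) (0, 0) (73, 0) (73, 33.2437)]  |A|=2907.3535
3. ⊥bis P7·P1 via (30.995,37.275): [(38.8808, 39.3974) (0, 28.9331) (0, 0) (73, 0) (73, 33.2437)]  |A|=2567.5996
4. ⊥bis P7·P2 via (51.965,38.285): [(53.279, 36.8005) (38.8808, 39.3974) (0, 28.9331) (0, 0) (73, 0) (73, 14.5211)]  |A|=2382.9849
5. ⊥bis P7·P3 via (46.345,18.005): [(54.1916, 35.7696) (53.279, 36.8005) (38.8808, 39.3974) (0, 28.9331) (0, 0) (38.3922, 0)]  |A|=1627.4732
6. ⊥bis P7·P4 via (40.9,21.07): [(46.5482, 38.0145) (38.8808, 39.3974) (0, 28.9331) (0, 0) (33.8767, 0)]  |A|=1384.2942
7. ⊥bis P7·P5 via (43.835,36.57): [(45.6592, 35.3477) (39.8856, 39.2161) (38.8808, 39.3974) (0, 28.9331) (0, 0) (33.8767, 0)]  |A|=1374.8764
8. ⊥bis P7·P6 via (20.89,44.55): [(45.6592, 35.3477) (39.8856, 39.2161) (38.8808, 39.3974) (0, 28.9331) (0, 0) (33.8767, 0)]  |A|=1374.8764
9. canonical 6-gon: [(45.6592, 35.3477) (39.8856, 39.2161) (38.8808, 39.3974) (0, 28.9331) (0, 0) (33.8767, 0)]
10. shoelace: 1374.8764

Area of P7's cell: 1374.8764 (6 vertices)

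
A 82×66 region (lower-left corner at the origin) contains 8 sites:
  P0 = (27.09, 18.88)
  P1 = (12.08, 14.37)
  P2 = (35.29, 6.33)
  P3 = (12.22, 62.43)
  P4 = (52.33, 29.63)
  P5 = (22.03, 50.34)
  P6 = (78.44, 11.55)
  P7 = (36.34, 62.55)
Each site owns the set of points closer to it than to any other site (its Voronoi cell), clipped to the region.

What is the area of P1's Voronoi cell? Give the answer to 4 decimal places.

Area of P1's cell: 662.0089

1. box [0,82]×[0,66]: [(0, 0) (82, 0) (82, 66) (0, 66)]
2. ⊥bis P1·P0 via (19.585,16.625): [(0, 0) (24.5803, 0) (4.7495, 66) (0, 66)]  |A|=967.881
3. ⊥bis P1·P2 via (23.685,10.35): [(0, 0) (20.0997, 0) (22.4991, 6.9265) (4.7495, 66) (0, 66)]  |A|=952.3639
4. ⊥bis P1·P3 via (12.15,38.4): [(0, 38.4354) (0, 0) (20.0997, 0) (22.4991, 6.9265) (13.0431, 38.3974)]  |A|=707.0506
5. ⊥bis P1·P4 via (32.205,22): [(0, 38.4354) (0, 0) (20.0997, 0) (22.4991, 6.9265) (13.0431, 38.3974)]  |A|=707.0506
6. ⊥bis P1·P5 via (17.055,32.355): [(0, 37.0727) (0, 0) (20.0997, 0) (22.4991, 6.9265) (14.6596, 33.0176)]  |A|=662.0089
7. ⊥bis P1·P6 via (45.26,12.96): [(0, 37.0727) (0, 0) (20.0997, 0) (22.4991, 6.9265) (14.6596, 33.0176)]  |A|=662.0089
8. ⊥bis P1·P7 via (24.21,38.46): [(0, 37.0727) (0, 0) (20.0997, 0) (22.4991, 6.9265) (14.6596, 33.0176)]  |A|=662.0089
9. canonical 5-gon: [(0, 37.0727) (0, 0) (20.0997, 0) (22.4991, 6.9265) (14.6596, 33.0176)]
10. shoelace: 662.0089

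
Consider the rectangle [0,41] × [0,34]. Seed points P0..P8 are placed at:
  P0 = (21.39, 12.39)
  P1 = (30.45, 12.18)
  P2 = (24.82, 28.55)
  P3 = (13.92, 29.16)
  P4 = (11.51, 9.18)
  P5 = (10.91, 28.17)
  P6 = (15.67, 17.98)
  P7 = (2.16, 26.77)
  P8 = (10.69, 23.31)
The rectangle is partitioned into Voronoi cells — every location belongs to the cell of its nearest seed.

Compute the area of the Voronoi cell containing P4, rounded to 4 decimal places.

1. box [0,41]×[0,34]: [(0, 0) (41, 0) (41, 34) (0, 34)]
2. ⊥bis P4·P0 via (16.45,10.785): [(0, 0) (19.954, 0) (8.9075, 34) (0, 34)]  |A|=490.6456
3. ⊥bis P4·P1 via (20.98,10.68): [(0, 0) (19.954, 0) (8.9075, 34) (0, 34)]  |A|=490.6456
4. ⊥bis P4·P2 via (18.165,18.865): [(0, 31.347) (0, 0) (19.954, 0) (12.5774, 22.7045)]  |A|=423.6546
5. ⊥bis P4·P3 via (12.715,19.17): [(0, 20.7037) (0, 0) (19.954, 0) (13.7669, 19.0431)]  |A|=332.5068
6. ⊥bis P4·P5 via (11.21,18.675): [(0, 18.3208) (0, 0) (19.954, 0) (13.8594, 18.7587)]  |A|=314.1132
7. ⊥bis P4·P6 via (13.59,13.58): [(3.3382, 18.4263) (0, 18.3208) (0, 0) (19.954, 0) (15.8961, 12.4898)]  |A|=280.797
8. ⊥bis P4·P7 via (6.835,17.975): [(5.6384, 17.3389) (0, 14.3418) (0, 0) (19.954, 0) (15.8961, 12.4898)]  |A|=267.6433
9. ⊥bis P4·P8 via (11.1,16.245): [(8.2966, 16.0823) (2.6588, 15.7551) (0, 14.3418) (0, 0) (19.954, 0) (15.8961, 12.4898)]  |A|=263.6661
10. canonical 6-gon: [(8.2966, 16.0823) (2.6588, 15.7551) (0, 14.3418) (0, 0) (19.954, 0) (15.8961, 12.4898)]
11. shoelace: 263.6661

Area of P4's cell: 263.6661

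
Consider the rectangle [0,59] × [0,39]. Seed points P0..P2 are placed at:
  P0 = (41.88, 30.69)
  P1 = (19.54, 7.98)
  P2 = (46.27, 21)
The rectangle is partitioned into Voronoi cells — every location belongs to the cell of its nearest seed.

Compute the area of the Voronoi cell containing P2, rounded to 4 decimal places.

1. box [0,59]×[0,39]: [(0, 0) (59, 0) (59, 39) (0, 39)]
2. ⊥bis P2·P0 via (44.075,25.845): [(0, 5.8771) (0, 0) (59, 0) (59, 32.6067)]  |A|=1135.2708
3. ⊥bis P2·P1 via (32.905,14.49): [(30.3933, 19.6466) (39.963, 0) (59, 0) (59, 32.6067)]  |A|=653.3914
4. canonical 4-gon: [(30.3933, 19.6466) (39.963, 0) (59, 0) (59, 32.6067)]
5. shoelace: 653.3914

Area of P2's cell: 653.3914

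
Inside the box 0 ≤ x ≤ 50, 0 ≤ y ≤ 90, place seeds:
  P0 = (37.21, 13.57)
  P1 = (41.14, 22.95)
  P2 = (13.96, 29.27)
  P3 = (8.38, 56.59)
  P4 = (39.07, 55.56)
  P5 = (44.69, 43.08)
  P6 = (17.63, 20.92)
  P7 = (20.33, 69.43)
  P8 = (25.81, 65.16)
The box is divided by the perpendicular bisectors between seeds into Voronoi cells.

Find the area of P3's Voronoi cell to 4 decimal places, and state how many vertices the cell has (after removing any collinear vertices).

1. box [0,50]×[0,90]: [(0, 0) (50, 0) (50, 90) (0, 90)]
2. ⊥bis P3·P0 via (22.795,35.08): [(0, 19.8039) (50, 53.3115) (50, 90) (0, 90)]  |A|=2672.1156
3. ⊥bis P3·P1 via (24.76,39.77): [(0, 19.8039) (13.6527, 28.9532) (50, 64.3497) (50, 90) (0, 90)]  |A|=2471.5109
4. ⊥bis P3·P2 via (11.17,42.93): [(0, 40.6486) (32.4728, 47.281) (50, 64.3497) (50, 90) (0, 90)]  |A|=2094.0526
5. ⊥bis P3·P4 via (23.725,56.075): [(0, 40.6486) (23.3674, 45.4213) (24.8636, 90) (0, 90)]  |A|=1130.8015
6. ⊥bis P3·P5 via (26.535,49.835): [(0, 40.6486) (23.3674, 45.4213) (24.8636, 90) (0, 90)]  |A|=1130.8015
7. ⊥bis P3·P6 via (13.005,38.755): [(0, 40.6486) (23.3674, 45.4213) (24.8636, 90) (0, 90)]  |A|=1130.8015
8. ⊥bis P3·P7 via (14.355,63.01): [(0, 76.37) (0, 40.6486) (23.3674, 45.4213) (23.6669, 54.3436)]  |A|=526.2383
9. ⊥bis P3·P8 via (17.095,60.875): [(17.4713, 60.1097) (0, 76.37) (0, 40.6486) (23.3674, 45.4213) (23.4522, 47.9456)]  |A|=505.7994
10. canonical 5-gon: [(17.4713, 60.1097) (0, 76.37) (0, 40.6486) (23.3674, 45.4213) (23.4522, 47.9456)]
11. shoelace: 505.7994

Area of P3's cell: 505.7994 (5 vertices)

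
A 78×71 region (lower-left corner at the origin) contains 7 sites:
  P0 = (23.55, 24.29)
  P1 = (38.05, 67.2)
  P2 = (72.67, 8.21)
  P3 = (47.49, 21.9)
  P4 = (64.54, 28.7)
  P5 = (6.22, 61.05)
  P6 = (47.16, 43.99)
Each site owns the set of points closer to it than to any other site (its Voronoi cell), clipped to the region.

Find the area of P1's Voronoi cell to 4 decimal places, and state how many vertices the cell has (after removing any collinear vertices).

1. box [0,78]×[0,71]: [(0, 0) (78, 0) (78, 71) (0, 71)]
2. ⊥bis P1·P0 via (30.8,45.745): [(0, 56.1528) (78, 29.7953) (78, 71) (0, 71)]  |A|=2186.0214
3. ⊥bis P1·P2 via (55.36,37.705): [(0, 56.1528) (55.0797, 37.5405) (78, 50.9919) (78, 71) (0, 71)]  |A|=1943.105
4. ⊥bis P1·P3 via (42.77,44.55): [(0, 56.1528) (37.5534, 43.4629) (78, 51.8915) (78, 71) (0, 71)]  |A|=1739.1634
5. ⊥bis P1·P4 via (51.295,47.95): [(0, 56.1528) (37.5534, 43.4629) (47.9104, 45.6212) (78, 66.3244) (78, 71) (0, 71)]  |A|=1522.0231
6. ⊥bis P1·P5 via (22.135,64.125): [(25.3291, 47.5937) (37.5534, 43.4629) (47.9104, 45.6212) (78, 66.3244) (78, 71) (20.8067, 71)]  |A|=1090.4873
7. ⊥bis P1·P6 via (42.605,55.595): [(25.1099, 48.7281) (78, 69.4877) (78, 71) (20.8067, 71)]  |A|=676.896
8. canonical 4-gon: [(25.1099, 48.7281) (78, 69.4877) (78, 71) (20.8067, 71)]
9. shoelace: 676.896

Area of P1's cell: 676.8960 (4 vertices)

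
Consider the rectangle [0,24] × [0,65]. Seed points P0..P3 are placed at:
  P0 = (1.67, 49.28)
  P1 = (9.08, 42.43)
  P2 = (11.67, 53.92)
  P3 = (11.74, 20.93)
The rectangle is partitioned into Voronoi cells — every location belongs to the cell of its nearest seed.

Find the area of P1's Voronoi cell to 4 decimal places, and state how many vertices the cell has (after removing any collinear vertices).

Area of P1's cell: 340.4122 (5 vertices)

1. box [0,24]×[0,65]: [(0, 0) (24, 0) (24, 65) (0, 65)]
2. ⊥bis P1·P0 via (5.375,45.855): [(0, 40.0406) (0, 0) (24, 0) (24, 65) (23.0731, 65)]  |A|=1272.0539
3. ⊥bis P1·P2 via (10.375,48.175): [(8.0121, 48.7076) (0, 40.0406) (0, 0) (24, 0) (24, 45.1037)]  |A|=1105.4534
4. ⊥bis P1·P3 via (10.41,31.68): [(8.0121, 48.7076) (0, 40.0406) (0, 30.3921) (24, 33.3614) (24, 45.1037)]  |A|=340.4122
5. canonical 5-gon: [(8.0121, 48.7076) (0, 40.0406) (0, 30.3921) (24, 33.3614) (24, 45.1037)]
6. shoelace: 340.4122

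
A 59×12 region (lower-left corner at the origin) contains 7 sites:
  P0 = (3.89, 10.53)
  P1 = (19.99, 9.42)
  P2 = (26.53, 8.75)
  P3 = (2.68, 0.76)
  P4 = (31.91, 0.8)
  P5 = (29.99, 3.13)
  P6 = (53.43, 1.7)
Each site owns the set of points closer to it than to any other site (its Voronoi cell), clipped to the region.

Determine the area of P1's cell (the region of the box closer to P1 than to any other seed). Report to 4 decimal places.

1. box [0,59]×[0,12]: [(0, 0) (59, 0) (59, 12) (0, 12)]
2. ⊥bis P1·P0 via (11.94,9.975): [(11.2523, 0) (59, 0) (59, 12) (12.0796, 12)]  |A|=568.0086
3. ⊥bis P1·P2 via (23.26,9.085): [(11.2523, 0) (22.3293, 0) (23.5586, 12) (12.0796, 12)]  |A|=135.3361
4. ⊥bis P1·P3 via (11.335,5.09): [(11.5707, 4.6188) (13.8815, 0) (22.3293, 0) (23.5586, 12) (12.0796, 12)]  |A|=129.2642
5. ⊥bis P1·P4 via (25.95,5.11): [(11.5707, 4.6188) (13.8815, 0) (22.2547, 0) (22.3416, 0.1202) (23.5586, 12) (12.0796, 12)]  |A|=129.2597
6. ⊥bis P1·P5 via (24.99,6.275): [(11.5707, 4.6188) (13.8815, 0) (21.043, 0) (22.5795, 2.4428) (23.5586, 12) (12.0796, 12)]  |A|=127.6932
7. ⊥bis P1·P6 via (36.71,5.56): [(11.5707, 4.6188) (13.8815, 0) (21.043, 0) (22.5795, 2.4428) (23.5586, 12) (12.0796, 12)]  |A|=127.6932
8. canonical 6-gon: [(11.5707, 4.6188) (13.8815, 0) (21.043, 0) (22.5795, 2.4428) (23.5586, 12) (12.0796, 12)]
9. shoelace: 127.6932

Area of P1's cell: 127.6932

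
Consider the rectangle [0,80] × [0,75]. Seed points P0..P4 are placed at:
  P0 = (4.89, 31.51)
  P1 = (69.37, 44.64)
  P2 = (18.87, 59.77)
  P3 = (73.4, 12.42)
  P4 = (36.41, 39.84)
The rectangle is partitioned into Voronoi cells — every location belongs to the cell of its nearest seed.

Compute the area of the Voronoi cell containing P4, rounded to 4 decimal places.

1. box [0,80]×[0,75]: [(0, 0) (80, 0) (80, 75) (0, 75)]
2. ⊥bis P4·P0 via (20.65,35.675): [(30.0781, 0) (80, 0) (80, 75) (10.2573, 75)]  |A|=4487.4229
3. ⊥bis P4·P1 via (52.89,42.24): [(30.0781, 0) (59.0415, 0) (48.1191, 75) (10.2573, 75)]  |A|=2505.9447
4. ⊥bis P4·P2 via (27.64,49.805): [(18.9394, 42.1478) (30.0781, 0) (59.0415, 0) (49.0449, 68.643)]  |A|=1776.0682
5. ⊥bis P4·P3 via (54.905,26.13): [(18.9394, 42.1478) (30.0781, 0) (35.5353, 0) (55.1817, 26.5033) (49.0449, 68.643)]  |A|=1464.5726
6. canonical 5-gon: [(18.9394, 42.1478) (30.0781, 0) (35.5353, 0) (55.1817, 26.5033) (49.0449, 68.643)]
7. shoelace: 1464.5726

Area of P4's cell: 1464.5726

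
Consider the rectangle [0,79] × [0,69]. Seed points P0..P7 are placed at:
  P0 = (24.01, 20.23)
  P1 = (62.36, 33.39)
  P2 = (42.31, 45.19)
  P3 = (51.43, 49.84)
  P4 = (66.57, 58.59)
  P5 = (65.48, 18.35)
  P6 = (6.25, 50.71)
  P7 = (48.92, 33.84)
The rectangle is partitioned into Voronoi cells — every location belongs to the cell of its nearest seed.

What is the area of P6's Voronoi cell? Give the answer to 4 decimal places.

Area of P6's cell: 886.0295

1. box [0,79]×[0,69]: [(0, 0) (79, 0) (79, 69) (0, 69)]
2. ⊥bis P6·P0 via (15.13,35.47): [(0, 26.6541) (72.6747, 69) (0, 69)]  |A|=1538.7386
3. ⊥bis P6·P1 via (34.305,42.05): [(0, 26.6541) (36.0336, 47.6501) (42.6239, 69) (0, 69)]  |A|=1217.9471
4. ⊥bis P6·P2 via (24.28,47.95): [(0, 26.6541) (23.0786, 40.1014) (27.5023, 69) (0, 69)]  |A|=886.0295
5. ⊥bis P6·P3 via (28.84,50.275): [(0, 26.6541) (23.0786, 40.1014) (27.5023, 69) (0, 69)]  |A|=886.0295
6. ⊥bis P6·P4 via (36.41,54.65): [(0, 26.6541) (23.0786, 40.1014) (27.5023, 69) (0, 69)]  |A|=886.0295
7. ⊥bis P6·P5 via (35.865,34.53): [(0, 26.6541) (23.0786, 40.1014) (27.5023, 69) (0, 69)]  |A|=886.0295
8. ⊥bis P6·P7 via (27.585,42.275): [(0, 26.6541) (23.0786, 40.1014) (27.5023, 69) (0, 69)]  |A|=886.0295
9. canonical 4-gon: [(0, 26.6541) (23.0786, 40.1014) (27.5023, 69) (0, 69)]
10. shoelace: 886.0295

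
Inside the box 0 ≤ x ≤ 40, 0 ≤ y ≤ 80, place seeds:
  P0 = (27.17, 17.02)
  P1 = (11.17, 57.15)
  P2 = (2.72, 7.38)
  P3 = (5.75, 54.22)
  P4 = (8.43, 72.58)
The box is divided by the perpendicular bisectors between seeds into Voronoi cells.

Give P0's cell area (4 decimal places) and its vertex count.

1. box [0,40]×[0,80]: [(0, 0) (40, 0) (40, 80) (0, 80)]
2. ⊥bis P0·P1 via (19.17,37.085): [(0, 29.4418) (0, 0) (40, 0) (40, 45.39)]  |A|=1496.637
3. ⊥bis P0·P2 via (14.945,12.2): [(7.0403, 32.2488) (19.7551, 0) (40, 0) (40, 45.39)]  |A|=1074.4577
4. ⊥bis P0·P3 via (16.46,35.62): [(18.6311, 36.8701) (7.6999, 30.5759) (19.7551, 0) (40, 0) (40, 45.39)]  |A|=1063.238
5. ⊥bis P0·P4 via (17.8,44.8): [(18.6311, 36.8701) (7.6999, 30.5759) (19.7551, 0) (40, 0) (40, 45.39)]  |A|=1063.238
6. canonical 5-gon: [(18.6311, 36.8701) (7.6999, 30.5759) (19.7551, 0) (40, 0) (40, 45.39)]
7. shoelace: 1063.238

Area of P0's cell: 1063.2380 (5 vertices)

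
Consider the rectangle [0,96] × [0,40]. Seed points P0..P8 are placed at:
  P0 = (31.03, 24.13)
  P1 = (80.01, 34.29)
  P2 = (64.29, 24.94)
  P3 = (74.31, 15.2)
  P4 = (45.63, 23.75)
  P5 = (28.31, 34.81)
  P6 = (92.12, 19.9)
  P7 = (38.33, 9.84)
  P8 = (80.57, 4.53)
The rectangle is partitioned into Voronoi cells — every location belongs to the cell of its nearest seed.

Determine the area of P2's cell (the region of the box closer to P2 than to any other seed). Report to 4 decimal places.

1. box [0,96]×[0,40]: [(0, 0) (96, 0) (96, 40) (0, 40)]
2. ⊥bis P2·P0 via (47.66,24.535): [(48.2575, 0) (96, 0) (96, 40) (47.2834, 40)]  |A|=1929.1823
3. ⊥bis P2·P1 via (72.15,29.615): [(48.2575, 0) (89.7645, 0) (65.9732, 40) (47.2834, 40)]  |A|=1203.9361
4. ⊥bis P2·P3 via (69.3,20.07): [(48.2575, 0) (49.7908, 0) (74.5902, 25.5123) (65.9732, 40) (47.2834, 40)]  |A|=694.0258
5. ⊥bis P2·P4 via (54.96,24.345): [(56.0987, 6.4892) (74.5902, 25.5123) (65.9732, 40) (53.9616, 40)]  |A|=417.1691
6. ⊥bis P2·P5 via (46.3,29.875): [(56.0987, 6.4892) (74.5902, 25.5123) (65.9732, 40) (53.9616, 40)]  |A|=417.1691
7. ⊥bis P2·P6 via (78.205,22.42): [(56.0987, 6.4892) (74.5902, 25.5123) (65.9732, 40) (53.9616, 40)]  |A|=417.1691
8. ⊥bis P2·P7 via (51.31,17.39): [(55.9076, 9.4858) (57.0696, 7.488) (74.5902, 25.5123) (65.9732, 40) (53.9616, 40)]  |A|=415.619
9. ⊥bis P2·P8 via (72.43,14.735): [(55.9076, 9.4858) (57.0696, 7.488) (74.5902, 25.5123) (65.9732, 40) (53.9616, 40)]  |A|=415.619
10. canonical 5-gon: [(55.9076, 9.4858) (57.0696, 7.488) (74.5902, 25.5123) (65.9732, 40) (53.9616, 40)]
11. shoelace: 415.619

Area of P2's cell: 415.6190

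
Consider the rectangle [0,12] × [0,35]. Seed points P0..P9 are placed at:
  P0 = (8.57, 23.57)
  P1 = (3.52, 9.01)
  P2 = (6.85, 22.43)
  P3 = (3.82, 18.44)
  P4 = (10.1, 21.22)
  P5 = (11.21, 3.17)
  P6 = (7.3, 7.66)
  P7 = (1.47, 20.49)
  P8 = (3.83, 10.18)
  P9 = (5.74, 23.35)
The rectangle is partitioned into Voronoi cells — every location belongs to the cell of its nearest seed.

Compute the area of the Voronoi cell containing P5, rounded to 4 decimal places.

Area of P5's cell: 34.9809

1. box [0,12]×[0,35]: [(0, 0) (12, 0) (12, 35) (0, 35)]
2. ⊥bis P5·P0 via (9.89,13.37): [(0, 12.0901) (0, 0) (12, 0) (12, 13.6431)]  |A|=154.3991
3. ⊥bis P5·P1 via (7.365,6.09): [(2.7401, 0) (12, 0) (12, 12.1933)]  |A|=56.4544
4. ⊥bis P5·P2 via (9.03,12.8): [(2.7401, 0) (12, 0) (12, 12.1933)]  |A|=56.4544
5. ⊥bis P5·P3 via (7.515,10.805): [(2.7401, 0) (12, 0) (12, 12.1933)]  |A|=56.4544
6. ⊥bis P5·P4 via (10.655,12.195): [(2.7401, 0) (12, 0) (12, 12.1933)]  |A|=56.4544
7. ⊥bis P5·P6 via (9.255,5.415): [(3.0368, 0) (12, 0) (12, 7.8054)]  |A|=34.9809
8. ⊥bis P5·P7 via (6.34,11.83): [(3.0368, 0) (12, 0) (12, 7.8054)]  |A|=34.9809
9. ⊥bis P5·P8 via (7.52,6.675): [(3.0368, 0) (12, 0) (12, 7.8054)]  |A|=34.9809
10. ⊥bis P5·P9 via (8.475,13.26): [(3.0368, 0) (12, 0) (12, 7.8054)]  |A|=34.9809
11. canonical 3-gon: [(3.0368, 0) (12, 0) (12, 7.8054)]
12. shoelace: 34.9809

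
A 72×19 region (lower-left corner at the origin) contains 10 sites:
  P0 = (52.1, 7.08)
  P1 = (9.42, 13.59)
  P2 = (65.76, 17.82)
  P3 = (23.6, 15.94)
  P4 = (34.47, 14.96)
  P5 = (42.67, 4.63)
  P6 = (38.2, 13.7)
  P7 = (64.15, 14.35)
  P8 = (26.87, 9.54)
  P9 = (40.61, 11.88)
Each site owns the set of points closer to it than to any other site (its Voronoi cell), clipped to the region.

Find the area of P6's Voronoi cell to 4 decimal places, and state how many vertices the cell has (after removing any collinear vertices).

Area of P6's cell: 44.3220 (4 vertices)

1. box [0,72]×[0,19]: [(0, 0) (72, 0) (72, 19) (0, 19)]
2. ⊥bis P6·P0 via (45.15,10.39): [(0, 0) (40.2017, 0) (49.2506, 19) (0, 19)]  |A|=849.7965
3. ⊥bis P6·P1 via (23.81,13.645): [(23.8622, 0) (40.2017, 0) (49.2506, 19) (23.7895, 19)]  |A|=397.1055
4. ⊥bis P6·P2 via (51.98,15.76): [(23.8622, 0) (40.2017, 0) (49.2506, 19) (23.7895, 19)]  |A|=397.1055
5. ⊥bis P6·P3 via (30.9,14.82): [(28.6262, 0) (40.2017, 0) (49.2506, 19) (31.5413, 19)]  |A|=278.2046
6. ⊥bis P6·P4 via (36.335,14.33): [(31.4943, 0) (40.2017, 0) (49.2506, 19) (37.9125, 19)]  |A|=190.4315
7. ⊥bis P6·P5 via (40.435,9.165): [(33.4229, 5.7092) (45.8338, 11.8257) (49.2506, 19) (37.9125, 19)]  |A|=109.4162
8. ⊥bis P6·P7 via (51.175,14.025): [(33.4229, 5.7092) (45.8338, 11.8257) (49.2506, 19) (37.9125, 19)]  |A|=109.4162
9. ⊥bis P6·P8 via (32.535,11.62): [(34.0374, 7.5282) (34.5088, 6.2444) (45.8338, 11.8257) (49.2506, 19) (37.9125, 19)]  |A|=108.593
10. ⊥bis P6·P9 via (39.405,12.79): [(34.0374, 7.5282) (34.4934, 6.2862) (44.0947, 19) (37.9125, 19)]  |A|=44.322
11. canonical 4-gon: [(34.0374, 7.5282) (34.4934, 6.2862) (44.0947, 19) (37.9125, 19)]
12. shoelace: 44.322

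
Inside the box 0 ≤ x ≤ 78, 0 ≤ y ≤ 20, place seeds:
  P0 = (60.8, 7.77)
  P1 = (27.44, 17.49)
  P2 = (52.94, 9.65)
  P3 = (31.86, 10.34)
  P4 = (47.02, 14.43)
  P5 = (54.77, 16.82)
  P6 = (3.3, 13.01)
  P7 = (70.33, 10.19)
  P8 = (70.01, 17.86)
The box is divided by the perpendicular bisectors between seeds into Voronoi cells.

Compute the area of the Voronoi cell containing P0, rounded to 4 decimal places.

1. box [0,78]×[0,20]: [(0, 0) (78, 0) (78, 20) (0, 20)]
2. ⊥bis P0·P1 via (44.12,12.63): [(40.44, 0) (78, 0) (78, 20) (46.2674, 20)]  |A|=692.9259
3. ⊥bis P0·P2 via (56.87,8.71): [(54.7867, 0) (78, 0) (78, 20) (59.5704, 20)]  |A|=416.429
4. ⊥bis P0·P3 via (46.33,9.055): [(54.7867, 0) (78, 0) (78, 20) (59.5704, 20)]  |A|=416.429
5. ⊥bis P0·P4 via (53.91,11.1): [(54.7867, 0) (78, 0) (78, 20) (59.5704, 20)]  |A|=416.429
6. ⊥bis P0·P5 via (57.785,12.295): [(57.7166, 12.2494) (54.7867, 0) (78, 0) (78, 20) (69.3489, 20)]  |A|=378.5345
7. ⊥bis P0·P6 via (32.05,10.39): [(57.7166, 12.2494) (54.7867, 0) (78, 0) (78, 20) (69.3489, 20)]  |A|=378.5345
8. ⊥bis P0·P7 via (65.565,8.98): [(63.7192, 16.2489) (57.7166, 12.2494) (54.7867, 0) (67.8453, 0)]  |A|=136.9995
9. ⊥bis P0·P8 via (65.405,12.815): [(64.3456, 13.782) (62.519, 15.4493) (57.7166, 12.2494) (54.7867, 0) (67.8453, 0)]  |A|=135.2687
10. canonical 5-gon: [(64.3456, 13.782) (62.519, 15.4493) (57.7166, 12.2494) (54.7867, 0) (67.8453, 0)]
11. shoelace: 135.2687

Area of P0's cell: 135.2687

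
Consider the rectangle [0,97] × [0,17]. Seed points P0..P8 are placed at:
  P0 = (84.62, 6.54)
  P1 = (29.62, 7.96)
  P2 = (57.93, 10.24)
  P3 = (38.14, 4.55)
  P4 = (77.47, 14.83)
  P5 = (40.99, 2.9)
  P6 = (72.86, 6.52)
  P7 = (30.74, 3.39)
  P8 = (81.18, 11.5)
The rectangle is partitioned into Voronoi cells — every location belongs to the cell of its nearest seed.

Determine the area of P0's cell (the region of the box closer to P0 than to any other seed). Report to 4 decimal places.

Area of P0's cell: 225.2768

1. box [0,97]×[0,17]: [(0, 0) (97, 0) (97, 17) (0, 17)]
2. ⊥bis P0·P1 via (57.12,7.25): [(56.9328, 0) (97, 0) (97, 17) (57.3717, 17)]  |A|=677.4114
3. ⊥bis P0·P2 via (71.275,8.39): [(70.1119, 0) (97, 0) (97, 17) (72.4686, 17)]  |A|=437.0658
4. ⊥bis P0·P3 via (61.38,5.545): [(70.1119, 0) (97, 0) (97, 17) (72.4686, 17)]  |A|=437.0658
5. ⊥bis P0·P4 via (81.045,10.685): [(70.3096, 1.4259) (70.1119, 0) (97, 0) (97, 17) (88.3669, 17)]  |A|=313.2647
6. ⊥bis P0·P5 via (62.805,4.72): [(70.3096, 1.4259) (70.1119, 0) (97, 0) (97, 17) (88.3669, 17)]  |A|=313.2647
7. ⊥bis P0·P6 via (78.74,6.53): [(78.7363, 8.6938) (78.7511, 0) (97, 0) (97, 17) (88.3669, 17)]  |A|=270.4217
8. ⊥bis P0·P7 via (57.68,4.965): [(78.7363, 8.6938) (78.7511, 0) (97, 0) (97, 17) (88.3669, 17)]  |A|=270.4217
9. ⊥bis P0·P8 via (82.9,9.02): [(78.7407, 6.1353) (78.7511, 0) (97, 0) (97, 17) (94.406, 17)]  |A|=225.2768
10. canonical 5-gon: [(78.7407, 6.1353) (78.7511, 0) (97, 0) (97, 17) (94.406, 17)]
11. shoelace: 225.2768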